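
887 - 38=849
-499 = -499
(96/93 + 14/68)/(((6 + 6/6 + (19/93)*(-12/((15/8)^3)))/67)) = 295093125/23577742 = 12.52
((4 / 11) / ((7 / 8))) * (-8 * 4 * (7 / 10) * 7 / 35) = -512 / 275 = -1.86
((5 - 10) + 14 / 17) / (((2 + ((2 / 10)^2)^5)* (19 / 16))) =-11093750000 / 6308594073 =-1.76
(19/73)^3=0.02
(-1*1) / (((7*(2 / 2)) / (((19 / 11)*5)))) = -95 / 77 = -1.23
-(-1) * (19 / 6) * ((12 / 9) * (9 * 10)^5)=24931800000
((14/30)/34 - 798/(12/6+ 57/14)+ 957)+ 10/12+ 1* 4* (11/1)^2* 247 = 2046365/17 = 120374.41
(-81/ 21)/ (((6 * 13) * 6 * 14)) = -3/ 5096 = -0.00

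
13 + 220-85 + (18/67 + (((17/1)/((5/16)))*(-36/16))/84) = 344273/2345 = 146.81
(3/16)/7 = 3/112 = 0.03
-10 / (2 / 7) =-35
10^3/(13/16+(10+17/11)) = 7040/87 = 80.92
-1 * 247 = -247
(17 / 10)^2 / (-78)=-289 / 7800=-0.04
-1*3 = -3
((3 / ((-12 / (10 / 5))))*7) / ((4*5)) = -7 / 40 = -0.18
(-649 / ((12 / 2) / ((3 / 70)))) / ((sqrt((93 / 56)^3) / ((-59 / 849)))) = 153164*sqrt(1302) / 36715005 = 0.15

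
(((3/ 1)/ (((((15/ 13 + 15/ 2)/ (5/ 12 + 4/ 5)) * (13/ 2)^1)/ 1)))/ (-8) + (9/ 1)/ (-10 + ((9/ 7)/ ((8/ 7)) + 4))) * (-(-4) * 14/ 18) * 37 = -56189791/ 263250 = -213.45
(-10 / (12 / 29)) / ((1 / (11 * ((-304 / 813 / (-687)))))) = -242440 / 1675593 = -0.14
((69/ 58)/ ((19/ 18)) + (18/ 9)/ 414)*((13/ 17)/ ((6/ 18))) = 98722/ 38019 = 2.60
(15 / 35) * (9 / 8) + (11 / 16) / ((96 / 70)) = 5287 / 5376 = 0.98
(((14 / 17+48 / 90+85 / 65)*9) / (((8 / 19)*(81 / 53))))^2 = 79118018518561 / 56968142400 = 1388.81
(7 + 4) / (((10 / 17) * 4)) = 187 / 40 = 4.68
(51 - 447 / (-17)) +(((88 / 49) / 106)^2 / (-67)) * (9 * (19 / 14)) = 4156347142818 / 53773172957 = 77.29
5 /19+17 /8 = 363 /152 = 2.39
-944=-944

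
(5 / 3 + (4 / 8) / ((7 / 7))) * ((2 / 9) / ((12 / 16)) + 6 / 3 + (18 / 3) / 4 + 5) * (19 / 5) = 23465 / 324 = 72.42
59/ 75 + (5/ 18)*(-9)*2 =-316/ 75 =-4.21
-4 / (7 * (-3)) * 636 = 848 / 7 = 121.14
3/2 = 1.50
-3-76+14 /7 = -77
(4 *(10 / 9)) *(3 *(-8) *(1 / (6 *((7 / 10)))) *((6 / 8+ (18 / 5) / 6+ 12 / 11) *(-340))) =21077.06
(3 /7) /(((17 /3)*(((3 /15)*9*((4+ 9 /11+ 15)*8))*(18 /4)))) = 0.00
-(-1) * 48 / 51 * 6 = 96 / 17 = 5.65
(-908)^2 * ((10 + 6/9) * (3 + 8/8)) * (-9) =-316594176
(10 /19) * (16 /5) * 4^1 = 128 /19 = 6.74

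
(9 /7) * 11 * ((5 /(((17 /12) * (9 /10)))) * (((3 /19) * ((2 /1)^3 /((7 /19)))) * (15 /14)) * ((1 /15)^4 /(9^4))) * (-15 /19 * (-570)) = 0.00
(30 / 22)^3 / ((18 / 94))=17625 / 1331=13.24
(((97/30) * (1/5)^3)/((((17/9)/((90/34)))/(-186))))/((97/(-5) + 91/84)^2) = -35073648/1745272445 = -0.02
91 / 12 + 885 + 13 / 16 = 42883 / 48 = 893.40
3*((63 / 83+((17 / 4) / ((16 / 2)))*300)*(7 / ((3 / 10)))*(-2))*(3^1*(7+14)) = -234455445 / 166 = -1412382.20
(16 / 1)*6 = 96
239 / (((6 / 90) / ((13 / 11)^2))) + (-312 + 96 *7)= 649425 / 121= 5367.15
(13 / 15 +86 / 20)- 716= -4265 / 6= -710.83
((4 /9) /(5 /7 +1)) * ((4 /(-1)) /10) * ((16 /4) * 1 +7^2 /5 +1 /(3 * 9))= -26152 /18225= -1.43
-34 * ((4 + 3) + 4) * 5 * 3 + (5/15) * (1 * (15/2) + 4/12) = -100933/18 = -5607.39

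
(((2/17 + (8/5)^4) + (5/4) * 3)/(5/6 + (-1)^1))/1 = -1328709/21250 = -62.53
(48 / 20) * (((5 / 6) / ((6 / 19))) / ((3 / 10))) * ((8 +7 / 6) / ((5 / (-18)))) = -2090 / 3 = -696.67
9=9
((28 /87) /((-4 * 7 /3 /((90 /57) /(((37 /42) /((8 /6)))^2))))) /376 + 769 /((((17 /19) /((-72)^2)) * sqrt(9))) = 895110360089424 /602700881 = 1485165.18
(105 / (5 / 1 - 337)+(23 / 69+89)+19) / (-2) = -107585 / 1992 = -54.01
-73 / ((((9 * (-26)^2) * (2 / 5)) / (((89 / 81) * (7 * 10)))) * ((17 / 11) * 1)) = -12506725 / 8377668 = -1.49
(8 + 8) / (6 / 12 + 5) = 2.91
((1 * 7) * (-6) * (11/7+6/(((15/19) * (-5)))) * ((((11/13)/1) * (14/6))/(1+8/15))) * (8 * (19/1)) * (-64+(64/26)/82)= 21549217536/796835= 27043.51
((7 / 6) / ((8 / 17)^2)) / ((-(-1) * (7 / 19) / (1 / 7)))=5491 / 2688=2.04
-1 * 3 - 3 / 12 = -13 / 4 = -3.25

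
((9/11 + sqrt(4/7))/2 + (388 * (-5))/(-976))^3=876257125 * sqrt(7)/352988944 + 286081015729/19335149504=21.36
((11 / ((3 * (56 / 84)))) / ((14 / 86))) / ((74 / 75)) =35475 / 1036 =34.24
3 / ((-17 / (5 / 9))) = -5 / 51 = -0.10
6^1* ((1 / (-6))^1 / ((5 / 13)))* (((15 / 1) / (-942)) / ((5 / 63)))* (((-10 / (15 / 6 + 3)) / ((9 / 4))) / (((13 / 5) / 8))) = -2240 / 1727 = -1.30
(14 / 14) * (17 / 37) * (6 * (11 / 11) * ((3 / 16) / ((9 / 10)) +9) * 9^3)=2738853 / 148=18505.76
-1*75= -75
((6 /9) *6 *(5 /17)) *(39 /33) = 1.39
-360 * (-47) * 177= 2994840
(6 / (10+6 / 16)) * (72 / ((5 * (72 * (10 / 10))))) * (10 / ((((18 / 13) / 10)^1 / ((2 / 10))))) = 416 / 249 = 1.67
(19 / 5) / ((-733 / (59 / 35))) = -1121 / 128275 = -0.01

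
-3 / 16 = -0.19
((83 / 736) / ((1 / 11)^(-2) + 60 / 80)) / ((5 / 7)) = 581 / 448040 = 0.00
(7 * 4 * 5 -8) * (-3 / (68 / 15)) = -1485 / 17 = -87.35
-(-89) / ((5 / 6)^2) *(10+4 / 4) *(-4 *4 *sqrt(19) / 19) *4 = -2255616 *sqrt(19) / 475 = -20698.95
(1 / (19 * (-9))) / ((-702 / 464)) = 0.00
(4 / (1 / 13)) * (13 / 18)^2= 2197 / 81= 27.12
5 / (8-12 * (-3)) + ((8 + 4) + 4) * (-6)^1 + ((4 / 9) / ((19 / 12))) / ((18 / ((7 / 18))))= -19477891 / 203148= -95.88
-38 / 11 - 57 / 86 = -3895 / 946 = -4.12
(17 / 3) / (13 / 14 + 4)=238 / 207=1.15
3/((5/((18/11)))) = 54/55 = 0.98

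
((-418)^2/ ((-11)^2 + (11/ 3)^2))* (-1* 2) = -12996/ 5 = -2599.20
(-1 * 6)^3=-216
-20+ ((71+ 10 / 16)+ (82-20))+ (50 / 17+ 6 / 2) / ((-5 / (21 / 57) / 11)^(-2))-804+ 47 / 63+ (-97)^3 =-6628294651435 / 7257096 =-913353.59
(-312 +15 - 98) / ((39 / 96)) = -12640 / 13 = -972.31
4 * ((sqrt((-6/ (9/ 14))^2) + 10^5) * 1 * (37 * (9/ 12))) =11101036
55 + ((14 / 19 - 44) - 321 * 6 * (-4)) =146599 / 19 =7715.74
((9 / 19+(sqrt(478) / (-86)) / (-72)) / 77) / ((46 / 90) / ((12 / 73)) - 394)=-4860 / 308811503 - 15 *sqrt(478) / 2795556764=-0.00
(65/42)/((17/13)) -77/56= -547/2856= -0.19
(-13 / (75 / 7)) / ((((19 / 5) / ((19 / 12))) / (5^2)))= -455 / 36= -12.64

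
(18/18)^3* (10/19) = 10/19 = 0.53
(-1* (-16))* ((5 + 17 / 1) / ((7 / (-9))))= -3168 / 7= -452.57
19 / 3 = 6.33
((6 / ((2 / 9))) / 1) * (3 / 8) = 81 / 8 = 10.12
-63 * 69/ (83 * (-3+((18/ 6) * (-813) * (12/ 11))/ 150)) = 398475/ 157783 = 2.53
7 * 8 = 56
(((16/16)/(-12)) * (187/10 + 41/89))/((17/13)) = -221689/181560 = -1.22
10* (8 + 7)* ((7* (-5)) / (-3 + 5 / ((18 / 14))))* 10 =-118125 / 2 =-59062.50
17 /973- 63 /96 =-19889 /31136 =-0.64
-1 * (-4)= 4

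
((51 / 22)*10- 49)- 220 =-2704 / 11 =-245.82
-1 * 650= -650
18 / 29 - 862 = -24980 / 29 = -861.38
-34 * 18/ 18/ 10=-17/ 5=-3.40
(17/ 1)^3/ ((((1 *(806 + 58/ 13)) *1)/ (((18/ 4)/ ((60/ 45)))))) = 574821/ 28096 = 20.46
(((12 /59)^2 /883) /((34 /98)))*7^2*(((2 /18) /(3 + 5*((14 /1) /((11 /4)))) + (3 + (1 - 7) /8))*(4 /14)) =0.00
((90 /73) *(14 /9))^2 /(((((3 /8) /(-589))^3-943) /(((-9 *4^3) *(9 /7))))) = 1518584173992345600 /525742708650559499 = 2.89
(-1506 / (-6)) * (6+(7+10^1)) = 5773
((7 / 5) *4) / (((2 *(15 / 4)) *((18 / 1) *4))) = 0.01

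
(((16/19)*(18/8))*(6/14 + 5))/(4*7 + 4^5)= 18/1841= 0.01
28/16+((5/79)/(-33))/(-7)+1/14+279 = 20498861/72996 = 280.82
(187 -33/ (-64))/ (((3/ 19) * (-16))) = -228019/ 3072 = -74.22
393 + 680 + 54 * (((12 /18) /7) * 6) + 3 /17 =1104.03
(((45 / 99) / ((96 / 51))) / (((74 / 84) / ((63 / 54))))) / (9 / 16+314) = 595 / 585266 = 0.00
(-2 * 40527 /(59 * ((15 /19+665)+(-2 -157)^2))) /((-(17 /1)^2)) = 1540026 /8405955439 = 0.00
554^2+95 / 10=613851 / 2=306925.50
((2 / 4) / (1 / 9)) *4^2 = 72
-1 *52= -52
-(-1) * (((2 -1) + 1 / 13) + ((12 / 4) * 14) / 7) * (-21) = -1932 / 13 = -148.62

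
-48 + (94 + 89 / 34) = 1653 / 34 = 48.62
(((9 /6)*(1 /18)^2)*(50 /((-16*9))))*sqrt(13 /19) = -25*sqrt(247) /295488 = -0.00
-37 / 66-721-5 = -726.56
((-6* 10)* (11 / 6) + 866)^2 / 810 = 3528 / 5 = 705.60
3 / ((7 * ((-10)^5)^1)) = -3 / 700000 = -0.00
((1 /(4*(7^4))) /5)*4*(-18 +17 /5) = -0.00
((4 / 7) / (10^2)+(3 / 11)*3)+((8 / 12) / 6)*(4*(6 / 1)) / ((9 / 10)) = 196822 / 51975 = 3.79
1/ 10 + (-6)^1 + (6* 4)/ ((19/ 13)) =1999/ 190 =10.52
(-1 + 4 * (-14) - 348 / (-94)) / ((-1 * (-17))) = -2505 / 799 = -3.14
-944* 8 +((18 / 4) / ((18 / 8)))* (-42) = -7636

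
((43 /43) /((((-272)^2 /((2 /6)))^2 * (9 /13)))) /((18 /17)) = 13 /469444460544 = 0.00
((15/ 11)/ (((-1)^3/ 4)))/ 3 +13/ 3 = 83/ 33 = 2.52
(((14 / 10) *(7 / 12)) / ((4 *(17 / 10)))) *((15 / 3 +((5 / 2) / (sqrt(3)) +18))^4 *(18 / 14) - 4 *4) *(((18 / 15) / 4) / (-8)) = -16984527 / 10240 - 1026053 *sqrt(3) / 4352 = -2067.00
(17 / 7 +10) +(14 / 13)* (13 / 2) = 136 / 7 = 19.43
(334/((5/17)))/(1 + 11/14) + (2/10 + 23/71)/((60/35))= 11293289/17750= 636.24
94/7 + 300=2194/7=313.43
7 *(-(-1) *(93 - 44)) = 343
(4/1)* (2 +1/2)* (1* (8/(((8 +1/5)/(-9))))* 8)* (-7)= 201600/41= 4917.07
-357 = -357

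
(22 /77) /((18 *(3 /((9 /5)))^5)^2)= 0.00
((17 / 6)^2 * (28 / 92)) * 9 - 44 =-2025 / 92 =-22.01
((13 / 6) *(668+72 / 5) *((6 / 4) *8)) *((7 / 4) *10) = 310492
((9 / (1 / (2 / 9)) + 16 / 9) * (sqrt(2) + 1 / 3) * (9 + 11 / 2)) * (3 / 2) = 493 / 18 + 493 * sqrt(2) / 6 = 143.59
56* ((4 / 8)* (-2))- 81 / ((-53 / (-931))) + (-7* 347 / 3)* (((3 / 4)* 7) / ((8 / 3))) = -5211605 / 1696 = -3072.88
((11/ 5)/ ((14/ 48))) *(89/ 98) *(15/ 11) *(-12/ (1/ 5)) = -192240/ 343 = -560.47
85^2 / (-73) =-7225 / 73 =-98.97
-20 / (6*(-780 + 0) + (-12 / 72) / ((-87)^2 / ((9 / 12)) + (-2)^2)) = 1211520 / 283495681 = 0.00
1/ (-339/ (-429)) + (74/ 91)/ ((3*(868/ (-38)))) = 8392024/ 6694233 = 1.25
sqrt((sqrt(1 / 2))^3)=2^(1 / 4) / 2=0.59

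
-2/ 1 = -2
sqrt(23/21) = sqrt(483)/21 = 1.05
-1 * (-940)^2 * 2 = -1767200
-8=-8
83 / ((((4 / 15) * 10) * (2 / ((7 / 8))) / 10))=8715 / 64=136.17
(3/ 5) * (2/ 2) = 3/ 5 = 0.60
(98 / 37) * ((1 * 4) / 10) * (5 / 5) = 196 / 185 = 1.06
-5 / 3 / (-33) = 5 / 99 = 0.05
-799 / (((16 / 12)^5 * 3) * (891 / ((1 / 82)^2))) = -799 / 75739136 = -0.00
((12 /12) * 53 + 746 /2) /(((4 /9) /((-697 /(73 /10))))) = -6680745 /73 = -91517.05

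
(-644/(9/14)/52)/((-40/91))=7889/180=43.83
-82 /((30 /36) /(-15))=1476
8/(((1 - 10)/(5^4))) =-5000/9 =-555.56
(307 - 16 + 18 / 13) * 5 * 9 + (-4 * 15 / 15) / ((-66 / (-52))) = 5643133 / 429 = 13154.16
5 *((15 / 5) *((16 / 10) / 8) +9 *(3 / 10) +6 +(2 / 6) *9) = 61.50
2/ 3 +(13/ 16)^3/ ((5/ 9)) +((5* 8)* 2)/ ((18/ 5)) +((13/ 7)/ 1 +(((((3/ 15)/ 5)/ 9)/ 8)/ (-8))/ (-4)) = 18430023/ 716800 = 25.71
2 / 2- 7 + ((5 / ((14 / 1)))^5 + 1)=-2685995 / 537824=-4.99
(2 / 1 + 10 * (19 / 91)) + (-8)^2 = 6196 / 91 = 68.09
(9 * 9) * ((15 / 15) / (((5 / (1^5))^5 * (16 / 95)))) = 1539 / 10000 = 0.15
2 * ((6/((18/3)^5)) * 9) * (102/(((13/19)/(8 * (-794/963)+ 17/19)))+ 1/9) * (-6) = 10638943/150228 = 70.82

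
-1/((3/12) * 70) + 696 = 24358/35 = 695.94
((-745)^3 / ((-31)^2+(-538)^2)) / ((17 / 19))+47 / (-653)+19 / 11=-11274733979295 / 7092328991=-1589.71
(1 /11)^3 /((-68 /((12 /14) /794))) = -3 /251521732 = -0.00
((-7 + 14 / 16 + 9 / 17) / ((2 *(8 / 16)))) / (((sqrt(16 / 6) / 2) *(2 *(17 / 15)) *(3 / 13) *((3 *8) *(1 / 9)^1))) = -148395 *sqrt(6) / 73984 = -4.91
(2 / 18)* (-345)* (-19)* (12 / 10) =874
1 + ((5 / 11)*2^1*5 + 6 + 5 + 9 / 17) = 3193 / 187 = 17.07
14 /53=0.26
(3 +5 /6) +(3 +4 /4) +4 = 11.83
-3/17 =-0.18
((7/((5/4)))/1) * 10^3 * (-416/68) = -582400/17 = -34258.82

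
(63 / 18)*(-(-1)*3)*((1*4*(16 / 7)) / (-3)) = -32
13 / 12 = 1.08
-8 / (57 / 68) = -544 / 57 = -9.54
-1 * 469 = -469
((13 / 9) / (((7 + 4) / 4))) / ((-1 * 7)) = -52 / 693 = -0.08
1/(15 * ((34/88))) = 44/255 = 0.17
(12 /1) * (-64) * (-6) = 4608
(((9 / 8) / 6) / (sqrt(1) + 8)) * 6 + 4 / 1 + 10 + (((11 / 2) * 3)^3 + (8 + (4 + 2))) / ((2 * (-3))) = -35371 / 48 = -736.90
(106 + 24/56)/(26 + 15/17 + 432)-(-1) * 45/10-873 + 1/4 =-189599451/218428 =-868.02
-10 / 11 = -0.91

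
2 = 2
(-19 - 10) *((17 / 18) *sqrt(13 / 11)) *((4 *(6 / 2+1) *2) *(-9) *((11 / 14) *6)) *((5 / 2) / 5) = 11832 *sqrt(143) / 7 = 20212.88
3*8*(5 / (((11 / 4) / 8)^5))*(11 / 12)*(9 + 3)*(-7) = -28185722880 / 14641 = -1925122.80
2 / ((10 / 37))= 37 / 5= 7.40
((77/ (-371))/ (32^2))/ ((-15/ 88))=121/ 101760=0.00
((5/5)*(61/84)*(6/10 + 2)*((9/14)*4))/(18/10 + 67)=2379/33712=0.07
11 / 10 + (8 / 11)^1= 201 / 110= 1.83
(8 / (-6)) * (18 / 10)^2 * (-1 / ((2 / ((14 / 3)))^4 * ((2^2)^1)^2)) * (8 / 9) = 4802 / 675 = 7.11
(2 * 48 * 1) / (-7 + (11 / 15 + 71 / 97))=-139680 / 8053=-17.35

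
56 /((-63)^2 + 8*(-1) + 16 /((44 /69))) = 616 /43847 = 0.01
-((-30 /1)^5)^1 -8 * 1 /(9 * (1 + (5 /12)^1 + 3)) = 24299999.80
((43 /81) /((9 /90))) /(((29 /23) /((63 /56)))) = 4945 /1044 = 4.74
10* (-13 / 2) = -65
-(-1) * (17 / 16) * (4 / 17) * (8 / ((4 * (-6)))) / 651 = -1 / 7812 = -0.00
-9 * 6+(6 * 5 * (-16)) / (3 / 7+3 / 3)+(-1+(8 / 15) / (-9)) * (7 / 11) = -52741 / 135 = -390.67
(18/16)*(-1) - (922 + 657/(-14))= -49067/56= -876.20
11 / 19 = 0.58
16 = 16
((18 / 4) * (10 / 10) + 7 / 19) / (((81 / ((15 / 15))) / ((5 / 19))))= 925 / 58482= 0.02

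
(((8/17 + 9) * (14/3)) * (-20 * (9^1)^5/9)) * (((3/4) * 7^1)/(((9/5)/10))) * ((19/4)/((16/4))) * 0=0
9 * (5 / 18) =5 / 2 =2.50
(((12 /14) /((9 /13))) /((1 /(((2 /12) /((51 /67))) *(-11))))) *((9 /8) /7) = -9581 /19992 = -0.48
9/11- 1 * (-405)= 4464/11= 405.82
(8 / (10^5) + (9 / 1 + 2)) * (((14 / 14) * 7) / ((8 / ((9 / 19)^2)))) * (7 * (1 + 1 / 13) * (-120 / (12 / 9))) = -2644747119 / 1805000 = -1465.23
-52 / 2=-26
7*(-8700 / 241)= -60900 / 241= -252.70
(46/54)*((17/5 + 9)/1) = 1426/135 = 10.56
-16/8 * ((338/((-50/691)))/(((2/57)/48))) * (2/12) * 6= 319507344/25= 12780293.76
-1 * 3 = -3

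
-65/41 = -1.59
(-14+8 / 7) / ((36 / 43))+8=-103 / 14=-7.36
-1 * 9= -9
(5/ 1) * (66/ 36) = 55/ 6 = 9.17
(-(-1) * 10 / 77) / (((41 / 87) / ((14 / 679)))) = 1740 / 306229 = 0.01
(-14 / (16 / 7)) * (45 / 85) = -441 / 136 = -3.24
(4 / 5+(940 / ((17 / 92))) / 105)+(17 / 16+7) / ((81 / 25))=13298377 / 257040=51.74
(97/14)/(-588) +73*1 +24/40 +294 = 15129931/41160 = 367.59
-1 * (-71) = 71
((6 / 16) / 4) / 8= 3 / 256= 0.01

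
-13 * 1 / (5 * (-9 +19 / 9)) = 117 / 310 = 0.38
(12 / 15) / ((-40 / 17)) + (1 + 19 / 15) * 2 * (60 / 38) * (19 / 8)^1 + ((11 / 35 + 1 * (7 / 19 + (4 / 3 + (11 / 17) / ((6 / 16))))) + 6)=2984693 / 113050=26.40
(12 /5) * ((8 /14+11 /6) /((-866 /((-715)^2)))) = -10326745 /3031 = -3407.04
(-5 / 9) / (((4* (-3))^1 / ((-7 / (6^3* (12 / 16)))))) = -0.00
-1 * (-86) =86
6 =6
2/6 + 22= 67/3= 22.33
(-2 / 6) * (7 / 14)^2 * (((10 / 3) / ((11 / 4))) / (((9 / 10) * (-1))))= 100 / 891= 0.11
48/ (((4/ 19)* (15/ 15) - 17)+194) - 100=-335788/ 3367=-99.73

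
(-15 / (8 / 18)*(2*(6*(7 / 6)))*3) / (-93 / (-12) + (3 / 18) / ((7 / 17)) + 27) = -119070 / 2953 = -40.32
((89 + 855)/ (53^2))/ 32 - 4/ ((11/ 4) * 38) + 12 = 14057331/ 1174162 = 11.97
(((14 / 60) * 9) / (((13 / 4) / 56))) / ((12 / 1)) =196 / 65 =3.02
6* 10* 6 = 360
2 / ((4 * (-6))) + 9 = 107 / 12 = 8.92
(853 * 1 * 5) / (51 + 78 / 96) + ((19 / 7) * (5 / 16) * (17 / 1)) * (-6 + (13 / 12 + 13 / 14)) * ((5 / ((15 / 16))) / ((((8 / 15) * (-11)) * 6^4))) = 4578432234385 / 55592925696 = 82.36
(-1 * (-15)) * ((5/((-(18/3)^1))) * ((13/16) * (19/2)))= -6175/64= -96.48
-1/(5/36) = -36/5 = -7.20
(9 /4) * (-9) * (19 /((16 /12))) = -4617 /16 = -288.56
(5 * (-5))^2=625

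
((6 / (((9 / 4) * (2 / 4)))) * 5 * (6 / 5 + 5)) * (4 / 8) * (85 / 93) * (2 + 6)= 5440 / 9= 604.44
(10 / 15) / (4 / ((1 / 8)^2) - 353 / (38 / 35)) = -76 / 7881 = -0.01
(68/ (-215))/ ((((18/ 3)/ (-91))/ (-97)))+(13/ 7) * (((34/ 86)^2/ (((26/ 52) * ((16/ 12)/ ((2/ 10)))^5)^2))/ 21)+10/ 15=-107766206463926050969/ 231938560000000000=-464.63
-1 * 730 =-730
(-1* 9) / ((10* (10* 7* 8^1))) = -9 / 5600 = -0.00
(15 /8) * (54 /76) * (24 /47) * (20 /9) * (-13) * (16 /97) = -3.24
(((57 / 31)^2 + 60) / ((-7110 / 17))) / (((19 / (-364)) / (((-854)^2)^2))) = 422945993634321248 / 273885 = 1544246649631.49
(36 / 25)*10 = 72 / 5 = 14.40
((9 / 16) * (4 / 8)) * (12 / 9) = 3 / 8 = 0.38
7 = 7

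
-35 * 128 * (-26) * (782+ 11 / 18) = 820426880 / 9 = 91158542.22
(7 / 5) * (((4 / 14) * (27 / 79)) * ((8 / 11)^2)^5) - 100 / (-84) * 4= 1025745894967916 / 215150937065295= 4.77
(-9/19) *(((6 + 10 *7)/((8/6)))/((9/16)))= -48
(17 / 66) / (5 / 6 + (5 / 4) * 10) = 17 / 880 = 0.02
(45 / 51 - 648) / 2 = -11001 / 34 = -323.56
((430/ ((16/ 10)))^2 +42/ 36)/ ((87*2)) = 3466931/ 8352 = 415.10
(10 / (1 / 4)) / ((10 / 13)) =52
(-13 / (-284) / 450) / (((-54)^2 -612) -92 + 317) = 13 / 323206200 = 0.00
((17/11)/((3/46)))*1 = 782/33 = 23.70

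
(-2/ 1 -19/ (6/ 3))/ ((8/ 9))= -207/ 16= -12.94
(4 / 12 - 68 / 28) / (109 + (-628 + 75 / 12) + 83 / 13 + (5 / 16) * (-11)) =9152 / 2226819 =0.00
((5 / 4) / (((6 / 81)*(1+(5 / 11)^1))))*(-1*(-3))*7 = 31185 / 128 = 243.63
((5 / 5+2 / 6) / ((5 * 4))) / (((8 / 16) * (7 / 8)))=16 / 105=0.15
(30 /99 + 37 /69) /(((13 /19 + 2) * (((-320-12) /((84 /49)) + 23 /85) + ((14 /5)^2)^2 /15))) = -37821875 /22898595852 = -0.00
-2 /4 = -1 /2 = -0.50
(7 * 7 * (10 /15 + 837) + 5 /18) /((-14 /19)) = -14037713 /252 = -55705.21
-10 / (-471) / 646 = 5 / 152133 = 0.00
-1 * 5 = -5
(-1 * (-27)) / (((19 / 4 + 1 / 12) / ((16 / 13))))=2592 / 377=6.88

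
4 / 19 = 0.21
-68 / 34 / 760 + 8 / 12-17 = -18623 / 1140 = -16.34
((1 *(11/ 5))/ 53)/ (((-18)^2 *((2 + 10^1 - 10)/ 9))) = 11/ 19080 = 0.00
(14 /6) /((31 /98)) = 7.38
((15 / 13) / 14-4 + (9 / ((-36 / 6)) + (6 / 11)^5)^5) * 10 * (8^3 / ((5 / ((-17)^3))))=514149754675358045628898528689426784 / 9859582408483418705806552841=52147214.09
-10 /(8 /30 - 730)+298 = 1631029 /5473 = 298.01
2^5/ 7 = 32/ 7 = 4.57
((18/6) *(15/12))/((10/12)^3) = 162/25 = 6.48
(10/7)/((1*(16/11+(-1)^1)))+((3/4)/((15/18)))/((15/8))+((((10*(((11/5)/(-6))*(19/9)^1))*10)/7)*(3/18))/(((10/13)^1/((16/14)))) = 87778/99225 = 0.88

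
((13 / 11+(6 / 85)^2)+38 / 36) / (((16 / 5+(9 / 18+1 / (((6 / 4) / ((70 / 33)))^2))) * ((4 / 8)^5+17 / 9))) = 91460879136 / 446398447145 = 0.20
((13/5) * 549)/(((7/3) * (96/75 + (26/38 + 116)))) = 2034045/392231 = 5.19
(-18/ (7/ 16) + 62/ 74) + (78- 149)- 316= -110672/ 259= -427.31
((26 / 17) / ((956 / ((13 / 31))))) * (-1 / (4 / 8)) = -169 / 125953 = -0.00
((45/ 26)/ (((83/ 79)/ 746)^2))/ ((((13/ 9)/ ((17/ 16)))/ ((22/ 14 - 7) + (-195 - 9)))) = -4382074587476745/ 32598748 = -134424628.44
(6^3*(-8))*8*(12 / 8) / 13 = -20736 / 13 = -1595.08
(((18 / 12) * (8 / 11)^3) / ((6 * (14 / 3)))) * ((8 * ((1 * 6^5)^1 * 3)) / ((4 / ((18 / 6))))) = 26873856 / 9317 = 2884.39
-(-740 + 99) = 641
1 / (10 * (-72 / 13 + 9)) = 13 / 450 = 0.03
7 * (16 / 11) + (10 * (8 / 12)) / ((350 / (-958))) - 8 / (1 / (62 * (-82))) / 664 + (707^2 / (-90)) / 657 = 3380980621 / 75579966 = 44.73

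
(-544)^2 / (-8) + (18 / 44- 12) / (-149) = -121259521 / 3278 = -36991.92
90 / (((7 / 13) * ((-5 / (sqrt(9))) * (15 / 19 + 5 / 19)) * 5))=-6669 / 350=-19.05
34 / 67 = 0.51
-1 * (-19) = 19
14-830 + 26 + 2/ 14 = -789.86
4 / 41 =0.10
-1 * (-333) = 333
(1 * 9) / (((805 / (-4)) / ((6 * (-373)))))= 80568 / 805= 100.08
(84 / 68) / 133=3 / 323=0.01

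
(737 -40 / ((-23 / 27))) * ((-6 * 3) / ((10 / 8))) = -1298232 / 115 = -11288.97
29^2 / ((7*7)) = 841 / 49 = 17.16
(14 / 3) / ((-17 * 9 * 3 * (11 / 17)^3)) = -4046 / 107811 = -0.04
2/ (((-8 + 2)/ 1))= -1/ 3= -0.33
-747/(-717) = 249/239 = 1.04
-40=-40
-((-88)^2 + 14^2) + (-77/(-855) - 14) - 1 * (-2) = -6798883/855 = -7951.91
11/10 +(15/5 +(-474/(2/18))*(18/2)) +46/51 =-19578389/510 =-38389.00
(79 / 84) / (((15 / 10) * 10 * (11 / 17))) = 1343 / 13860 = 0.10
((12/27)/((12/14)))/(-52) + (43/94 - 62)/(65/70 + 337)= -0.19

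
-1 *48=-48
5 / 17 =0.29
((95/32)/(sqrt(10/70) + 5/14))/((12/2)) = -3325/288 + 665*sqrt(7)/144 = 0.67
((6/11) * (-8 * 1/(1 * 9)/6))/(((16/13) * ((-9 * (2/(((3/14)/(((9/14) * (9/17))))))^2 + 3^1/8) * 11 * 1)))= 15028/227693565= 0.00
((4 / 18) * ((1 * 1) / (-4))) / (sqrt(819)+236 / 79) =9322 / 45501147 - 6241 * sqrt(91) / 30334098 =-0.00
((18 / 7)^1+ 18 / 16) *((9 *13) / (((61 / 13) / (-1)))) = -314847 / 3416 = -92.17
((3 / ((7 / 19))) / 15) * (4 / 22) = 38 / 385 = 0.10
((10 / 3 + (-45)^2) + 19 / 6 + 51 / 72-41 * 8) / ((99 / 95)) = 3885595 / 2376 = 1635.35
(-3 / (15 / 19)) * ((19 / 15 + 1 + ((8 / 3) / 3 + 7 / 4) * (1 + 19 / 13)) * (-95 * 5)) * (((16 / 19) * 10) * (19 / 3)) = 296077760 / 351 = 843526.38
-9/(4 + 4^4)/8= -9/2080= -0.00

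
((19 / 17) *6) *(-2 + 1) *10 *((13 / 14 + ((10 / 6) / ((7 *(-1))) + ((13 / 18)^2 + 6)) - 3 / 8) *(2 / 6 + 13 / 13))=-5892470 / 9639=-611.32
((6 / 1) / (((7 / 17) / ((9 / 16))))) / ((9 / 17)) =867 / 56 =15.48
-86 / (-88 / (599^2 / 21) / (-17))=-262283531 / 924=-283856.64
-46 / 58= -23 / 29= -0.79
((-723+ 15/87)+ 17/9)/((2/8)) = -752660/261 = -2883.75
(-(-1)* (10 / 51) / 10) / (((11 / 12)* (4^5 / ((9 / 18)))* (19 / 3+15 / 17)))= 3 / 2072576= 0.00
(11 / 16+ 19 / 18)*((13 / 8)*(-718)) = -1171417 / 576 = -2033.71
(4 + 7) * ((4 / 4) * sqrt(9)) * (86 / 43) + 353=419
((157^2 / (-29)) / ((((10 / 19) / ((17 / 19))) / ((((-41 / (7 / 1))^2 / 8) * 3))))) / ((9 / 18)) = -2113183419 / 56840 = -37177.75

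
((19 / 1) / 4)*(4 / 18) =19 / 18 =1.06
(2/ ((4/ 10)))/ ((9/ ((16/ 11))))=0.81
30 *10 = 300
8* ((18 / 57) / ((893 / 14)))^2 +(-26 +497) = 135591107367 / 287879089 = 471.00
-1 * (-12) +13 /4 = 61 /4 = 15.25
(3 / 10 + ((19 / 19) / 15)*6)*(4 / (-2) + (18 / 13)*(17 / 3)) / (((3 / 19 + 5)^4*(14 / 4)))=2476099 / 1498848260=0.00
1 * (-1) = -1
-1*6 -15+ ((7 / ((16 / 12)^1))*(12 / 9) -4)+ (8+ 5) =-5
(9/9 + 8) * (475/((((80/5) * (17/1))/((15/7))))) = 64125/1904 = 33.68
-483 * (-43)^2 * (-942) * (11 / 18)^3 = 62207177263 / 324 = 191997460.69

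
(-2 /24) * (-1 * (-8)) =-2 /3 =-0.67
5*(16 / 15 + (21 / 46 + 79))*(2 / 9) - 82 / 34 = 919076 / 10557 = 87.06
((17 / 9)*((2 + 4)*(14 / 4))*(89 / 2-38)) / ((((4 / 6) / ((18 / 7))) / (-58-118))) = -175032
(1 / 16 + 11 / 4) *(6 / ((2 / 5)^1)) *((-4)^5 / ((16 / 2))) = -5400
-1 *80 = -80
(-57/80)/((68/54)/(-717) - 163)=1103463/252444080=0.00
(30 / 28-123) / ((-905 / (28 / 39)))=1138 / 11765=0.10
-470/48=-235/24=-9.79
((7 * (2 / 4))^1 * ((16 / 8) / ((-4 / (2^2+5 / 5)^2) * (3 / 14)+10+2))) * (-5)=-6125 / 2094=-2.93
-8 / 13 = -0.62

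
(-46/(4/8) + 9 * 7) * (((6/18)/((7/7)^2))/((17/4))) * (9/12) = -1.71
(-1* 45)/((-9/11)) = 55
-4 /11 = -0.36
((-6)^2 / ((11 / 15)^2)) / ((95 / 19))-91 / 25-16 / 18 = 241201 / 27225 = 8.86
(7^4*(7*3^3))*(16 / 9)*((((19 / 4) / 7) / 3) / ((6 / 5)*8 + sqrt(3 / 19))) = 39623360 / 2081 - 651700*sqrt(57) / 6243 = 18252.42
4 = 4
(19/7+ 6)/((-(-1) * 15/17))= 1037/105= 9.88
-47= -47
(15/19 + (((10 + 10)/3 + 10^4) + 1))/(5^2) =570482/1425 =400.34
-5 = -5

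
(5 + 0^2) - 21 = -16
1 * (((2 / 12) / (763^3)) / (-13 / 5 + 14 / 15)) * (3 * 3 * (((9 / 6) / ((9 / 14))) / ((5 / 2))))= -3 / 1586410525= -0.00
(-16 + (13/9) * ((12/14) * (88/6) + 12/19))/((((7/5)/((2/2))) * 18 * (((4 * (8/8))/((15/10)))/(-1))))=-4595/100548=-0.05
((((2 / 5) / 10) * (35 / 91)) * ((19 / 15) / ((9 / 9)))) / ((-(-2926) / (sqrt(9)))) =1 / 50050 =0.00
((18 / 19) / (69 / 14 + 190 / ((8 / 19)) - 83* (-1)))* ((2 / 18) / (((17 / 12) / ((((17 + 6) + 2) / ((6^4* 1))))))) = 350 / 131660937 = 0.00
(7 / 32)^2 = 0.05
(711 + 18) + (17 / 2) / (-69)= 100585 / 138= 728.88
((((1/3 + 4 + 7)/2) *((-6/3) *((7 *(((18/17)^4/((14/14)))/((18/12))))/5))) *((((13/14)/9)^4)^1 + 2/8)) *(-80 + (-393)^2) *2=-15570374847112/15166431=-1026634.07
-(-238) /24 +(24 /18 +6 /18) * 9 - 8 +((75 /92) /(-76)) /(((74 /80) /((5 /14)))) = 5742631 /339549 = 16.91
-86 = -86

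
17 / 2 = 8.50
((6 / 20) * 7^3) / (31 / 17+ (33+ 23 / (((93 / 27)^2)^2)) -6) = 16155152853 / 4550906410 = 3.55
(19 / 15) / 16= 19 / 240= 0.08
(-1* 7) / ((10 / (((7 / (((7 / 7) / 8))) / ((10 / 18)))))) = -1764 / 25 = -70.56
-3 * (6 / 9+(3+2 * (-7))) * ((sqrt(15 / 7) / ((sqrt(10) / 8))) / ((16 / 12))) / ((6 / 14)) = 31 * sqrt(42) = 200.90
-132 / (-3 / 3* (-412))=-33 / 103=-0.32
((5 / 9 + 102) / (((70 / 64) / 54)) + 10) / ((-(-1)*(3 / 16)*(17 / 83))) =235807648 / 1785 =132105.12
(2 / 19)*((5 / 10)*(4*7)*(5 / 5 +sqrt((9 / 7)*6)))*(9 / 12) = 21 / 19 +9*sqrt(42) / 19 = 4.18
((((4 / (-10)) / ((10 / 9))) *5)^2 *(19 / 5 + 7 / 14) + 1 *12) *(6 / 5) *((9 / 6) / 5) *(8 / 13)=233388 / 40625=5.74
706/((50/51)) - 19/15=53914/75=718.85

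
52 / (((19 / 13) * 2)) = 338 / 19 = 17.79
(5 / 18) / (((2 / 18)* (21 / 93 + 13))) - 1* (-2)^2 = -625 / 164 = -3.81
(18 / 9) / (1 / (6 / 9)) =4 / 3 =1.33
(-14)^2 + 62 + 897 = 1155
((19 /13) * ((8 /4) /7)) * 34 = 1292 /91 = 14.20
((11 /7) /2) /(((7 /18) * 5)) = 99 /245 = 0.40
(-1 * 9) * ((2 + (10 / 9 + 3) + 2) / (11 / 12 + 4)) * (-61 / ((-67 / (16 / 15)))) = -284992 / 19765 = -14.42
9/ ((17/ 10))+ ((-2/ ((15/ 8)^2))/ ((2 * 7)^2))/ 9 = 8929706/ 1686825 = 5.29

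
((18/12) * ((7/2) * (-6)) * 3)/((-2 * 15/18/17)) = 9639/10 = 963.90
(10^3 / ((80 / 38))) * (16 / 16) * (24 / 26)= 5700 / 13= 438.46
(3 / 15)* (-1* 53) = -53 / 5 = -10.60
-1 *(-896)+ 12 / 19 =17036 / 19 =896.63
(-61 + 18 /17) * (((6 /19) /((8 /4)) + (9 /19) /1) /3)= -4076 /323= -12.62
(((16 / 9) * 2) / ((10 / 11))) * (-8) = -1408 / 45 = -31.29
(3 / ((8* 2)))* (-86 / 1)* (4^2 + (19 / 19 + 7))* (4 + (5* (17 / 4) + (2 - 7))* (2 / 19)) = -83979 / 38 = -2209.97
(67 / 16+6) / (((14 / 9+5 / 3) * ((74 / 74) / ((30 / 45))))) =489 / 232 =2.11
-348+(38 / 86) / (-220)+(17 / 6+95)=-7099787 / 28380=-250.17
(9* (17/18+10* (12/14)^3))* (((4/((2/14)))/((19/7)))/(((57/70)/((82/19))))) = 73326040/20577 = 3563.50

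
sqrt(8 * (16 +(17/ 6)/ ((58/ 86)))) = 2 * sqrt(305805)/ 87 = 12.71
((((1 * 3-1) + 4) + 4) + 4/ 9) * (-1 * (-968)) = 90992/ 9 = 10110.22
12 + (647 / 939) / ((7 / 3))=12.30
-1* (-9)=9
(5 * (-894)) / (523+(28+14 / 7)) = -4470 / 553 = -8.08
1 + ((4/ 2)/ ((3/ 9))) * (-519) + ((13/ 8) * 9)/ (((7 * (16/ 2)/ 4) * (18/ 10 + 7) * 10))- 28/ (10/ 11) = -154925879/ 49280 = -3143.79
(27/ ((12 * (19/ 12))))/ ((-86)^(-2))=199692/ 19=10510.11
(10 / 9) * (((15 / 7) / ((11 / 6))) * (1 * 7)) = 9.09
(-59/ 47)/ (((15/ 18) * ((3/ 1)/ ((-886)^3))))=82069761808/ 235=349233028.97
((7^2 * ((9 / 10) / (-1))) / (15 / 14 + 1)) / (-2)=3087 / 290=10.64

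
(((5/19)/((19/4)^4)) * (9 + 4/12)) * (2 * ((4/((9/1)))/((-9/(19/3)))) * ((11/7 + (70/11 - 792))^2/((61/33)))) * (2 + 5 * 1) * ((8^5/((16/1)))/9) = -305756299927224320/191243070117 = -1598783.68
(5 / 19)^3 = 0.02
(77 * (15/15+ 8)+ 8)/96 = 701/96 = 7.30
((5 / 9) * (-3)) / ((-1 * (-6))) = -0.28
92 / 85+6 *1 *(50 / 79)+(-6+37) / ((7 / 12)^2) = 95.98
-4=-4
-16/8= -2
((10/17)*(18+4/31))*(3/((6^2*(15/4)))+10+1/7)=3599048/33201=108.40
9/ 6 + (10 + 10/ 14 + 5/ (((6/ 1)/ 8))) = 793/ 42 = 18.88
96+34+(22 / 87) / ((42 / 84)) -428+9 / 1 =-25099 / 87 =-288.49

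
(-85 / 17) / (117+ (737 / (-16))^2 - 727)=-1280 / 387009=-0.00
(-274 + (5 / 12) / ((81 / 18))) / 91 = -2113 / 702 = -3.01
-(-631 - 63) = 694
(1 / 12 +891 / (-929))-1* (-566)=6300005 / 11148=565.12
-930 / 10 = -93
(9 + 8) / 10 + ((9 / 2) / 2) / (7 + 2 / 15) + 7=19293 / 2140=9.02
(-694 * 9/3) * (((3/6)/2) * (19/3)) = -6593/2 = -3296.50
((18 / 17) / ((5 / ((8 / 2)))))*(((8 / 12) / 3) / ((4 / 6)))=24 / 85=0.28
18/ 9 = 2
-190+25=-165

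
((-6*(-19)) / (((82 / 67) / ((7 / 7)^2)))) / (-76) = -1.23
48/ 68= 12/ 17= 0.71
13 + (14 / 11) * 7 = 241 / 11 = 21.91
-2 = -2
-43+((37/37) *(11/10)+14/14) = -409/10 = -40.90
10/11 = 0.91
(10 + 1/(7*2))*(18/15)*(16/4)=1692/35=48.34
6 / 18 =1 / 3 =0.33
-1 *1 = -1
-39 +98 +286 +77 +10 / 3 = 1276 / 3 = 425.33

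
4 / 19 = 0.21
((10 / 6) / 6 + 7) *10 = 655 / 9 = 72.78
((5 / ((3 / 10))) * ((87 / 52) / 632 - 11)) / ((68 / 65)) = -45177125 / 257856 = -175.20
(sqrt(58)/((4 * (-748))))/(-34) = sqrt(58)/101728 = 0.00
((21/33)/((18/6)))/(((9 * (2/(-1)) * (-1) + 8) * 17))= 7/14586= 0.00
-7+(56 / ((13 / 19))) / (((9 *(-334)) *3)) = -410851 / 58617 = -7.01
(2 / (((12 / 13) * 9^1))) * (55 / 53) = 715 / 2862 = 0.25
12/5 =2.40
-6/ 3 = -2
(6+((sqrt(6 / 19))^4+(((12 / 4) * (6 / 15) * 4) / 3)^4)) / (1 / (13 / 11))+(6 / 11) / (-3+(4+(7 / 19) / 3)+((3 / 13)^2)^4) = 2000549049888250888 / 129571595887806875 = 15.44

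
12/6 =2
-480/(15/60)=-1920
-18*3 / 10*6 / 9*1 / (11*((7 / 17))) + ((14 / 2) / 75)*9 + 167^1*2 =643037 / 1925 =334.05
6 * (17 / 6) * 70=1190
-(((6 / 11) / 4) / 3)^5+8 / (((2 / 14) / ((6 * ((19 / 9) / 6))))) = 5483464439 / 46382688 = 118.22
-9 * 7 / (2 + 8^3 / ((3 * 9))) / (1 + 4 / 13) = -22113 / 9622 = -2.30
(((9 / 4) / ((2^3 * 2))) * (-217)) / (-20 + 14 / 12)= 5859 / 3616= 1.62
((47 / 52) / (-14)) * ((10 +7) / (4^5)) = -799 / 745472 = -0.00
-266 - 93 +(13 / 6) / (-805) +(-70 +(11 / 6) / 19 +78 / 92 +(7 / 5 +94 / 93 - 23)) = -425448053 / 948290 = -448.65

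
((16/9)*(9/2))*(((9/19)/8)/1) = 9/19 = 0.47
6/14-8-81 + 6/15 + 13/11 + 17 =-26946/385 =-69.99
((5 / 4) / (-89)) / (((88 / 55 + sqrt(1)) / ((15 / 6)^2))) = -625 / 18512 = -0.03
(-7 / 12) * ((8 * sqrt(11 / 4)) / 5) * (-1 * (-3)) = -7 * sqrt(11) / 5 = -4.64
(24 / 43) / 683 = 24 / 29369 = 0.00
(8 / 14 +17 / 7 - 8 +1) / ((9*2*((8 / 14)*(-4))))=7 / 72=0.10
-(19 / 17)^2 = -361 / 289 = -1.25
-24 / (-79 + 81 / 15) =15 / 46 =0.33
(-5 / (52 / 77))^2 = 148225 / 2704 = 54.82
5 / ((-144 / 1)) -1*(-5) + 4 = 1291 / 144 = 8.97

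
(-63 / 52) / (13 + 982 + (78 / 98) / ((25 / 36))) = -77175 / 63454508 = -0.00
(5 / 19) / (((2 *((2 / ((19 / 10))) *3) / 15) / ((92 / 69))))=5 / 6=0.83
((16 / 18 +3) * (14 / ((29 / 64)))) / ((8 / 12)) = 15680 / 87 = 180.23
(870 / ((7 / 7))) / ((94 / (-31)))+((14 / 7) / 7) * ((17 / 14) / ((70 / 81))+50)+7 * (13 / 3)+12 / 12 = -116503753 / 483630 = -240.89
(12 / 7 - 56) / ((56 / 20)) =-950 / 49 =-19.39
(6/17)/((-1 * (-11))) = 0.03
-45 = -45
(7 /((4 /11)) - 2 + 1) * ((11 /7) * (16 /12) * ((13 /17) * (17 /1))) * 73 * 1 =36287.95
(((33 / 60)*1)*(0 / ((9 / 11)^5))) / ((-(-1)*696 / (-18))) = 0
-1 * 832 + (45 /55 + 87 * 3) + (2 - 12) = -6382 /11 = -580.18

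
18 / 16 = 9 / 8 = 1.12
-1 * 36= -36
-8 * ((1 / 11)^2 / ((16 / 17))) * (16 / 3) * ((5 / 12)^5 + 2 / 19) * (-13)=0.57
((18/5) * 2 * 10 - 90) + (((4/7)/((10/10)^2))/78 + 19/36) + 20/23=-1250425/75348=-16.60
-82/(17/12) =-984/17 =-57.88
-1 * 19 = -19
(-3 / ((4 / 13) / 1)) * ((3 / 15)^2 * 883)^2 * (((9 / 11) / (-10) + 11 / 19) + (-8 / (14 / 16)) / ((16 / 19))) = 4608829783857 / 36575000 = 126010.38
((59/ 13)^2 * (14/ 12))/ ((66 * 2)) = 24367/ 133848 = 0.18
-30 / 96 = -5 / 16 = -0.31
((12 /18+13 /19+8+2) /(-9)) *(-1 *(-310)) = -200570 /513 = -390.97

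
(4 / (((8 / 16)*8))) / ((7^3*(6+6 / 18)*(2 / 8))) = 12 / 6517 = 0.00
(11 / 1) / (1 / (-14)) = -154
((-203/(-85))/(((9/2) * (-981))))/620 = -203/232644150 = -0.00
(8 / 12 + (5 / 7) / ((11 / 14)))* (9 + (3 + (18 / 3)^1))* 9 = 2808 / 11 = 255.27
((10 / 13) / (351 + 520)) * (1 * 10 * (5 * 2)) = 1000 / 11323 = 0.09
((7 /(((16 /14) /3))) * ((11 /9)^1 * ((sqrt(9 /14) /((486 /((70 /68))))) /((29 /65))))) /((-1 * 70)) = -0.00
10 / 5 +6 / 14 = 17 / 7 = 2.43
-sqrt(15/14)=-sqrt(210)/14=-1.04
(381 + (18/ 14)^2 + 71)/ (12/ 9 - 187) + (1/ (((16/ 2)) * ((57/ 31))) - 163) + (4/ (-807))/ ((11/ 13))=-6090421513859/ 36826554072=-165.38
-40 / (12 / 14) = -140 / 3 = -46.67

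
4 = 4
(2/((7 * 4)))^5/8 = 0.00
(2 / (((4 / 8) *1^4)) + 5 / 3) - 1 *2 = 11 / 3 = 3.67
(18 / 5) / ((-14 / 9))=-81 / 35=-2.31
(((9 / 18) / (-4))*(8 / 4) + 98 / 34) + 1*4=451 / 68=6.63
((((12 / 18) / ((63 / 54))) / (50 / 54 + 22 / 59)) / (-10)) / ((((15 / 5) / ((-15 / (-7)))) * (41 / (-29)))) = 92394 / 4156621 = 0.02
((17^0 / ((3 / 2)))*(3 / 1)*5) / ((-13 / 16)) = -12.31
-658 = -658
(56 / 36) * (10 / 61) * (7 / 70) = 14 / 549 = 0.03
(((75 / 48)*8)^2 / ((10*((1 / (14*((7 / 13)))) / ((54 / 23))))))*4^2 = 1323000 / 299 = 4424.75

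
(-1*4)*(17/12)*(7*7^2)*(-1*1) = 5831/3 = 1943.67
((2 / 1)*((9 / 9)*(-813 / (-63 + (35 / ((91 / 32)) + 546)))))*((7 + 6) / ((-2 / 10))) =1373970 / 6439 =213.38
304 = 304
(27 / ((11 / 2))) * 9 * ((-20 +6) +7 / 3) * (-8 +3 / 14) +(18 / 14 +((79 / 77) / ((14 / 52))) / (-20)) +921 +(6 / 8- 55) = 52617471 / 10780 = 4881.03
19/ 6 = 3.17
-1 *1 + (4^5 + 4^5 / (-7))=6137 / 7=876.71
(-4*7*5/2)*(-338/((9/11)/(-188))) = -48928880/9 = -5436542.22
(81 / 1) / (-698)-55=-38471 / 698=-55.12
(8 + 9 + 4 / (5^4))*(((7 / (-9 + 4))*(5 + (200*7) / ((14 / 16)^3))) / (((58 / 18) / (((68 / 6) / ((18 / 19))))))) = -23493161781 / 126875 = -185167.78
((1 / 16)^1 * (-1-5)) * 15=-5.62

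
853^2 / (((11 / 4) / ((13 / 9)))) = 37835668 / 99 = 382178.46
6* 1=6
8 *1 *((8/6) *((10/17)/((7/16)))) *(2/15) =2048/1071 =1.91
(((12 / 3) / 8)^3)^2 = 1 / 64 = 0.02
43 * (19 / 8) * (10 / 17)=4085 / 68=60.07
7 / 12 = 0.58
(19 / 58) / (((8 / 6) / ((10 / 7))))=0.35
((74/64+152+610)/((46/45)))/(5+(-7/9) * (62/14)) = 9890505/20608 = 479.94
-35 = -35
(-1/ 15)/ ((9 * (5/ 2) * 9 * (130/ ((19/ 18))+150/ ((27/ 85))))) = -19/ 34360875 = -0.00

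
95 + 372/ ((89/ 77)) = 37099/ 89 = 416.84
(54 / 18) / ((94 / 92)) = 138 / 47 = 2.94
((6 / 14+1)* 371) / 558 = 0.95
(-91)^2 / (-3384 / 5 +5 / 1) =-41405 / 3359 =-12.33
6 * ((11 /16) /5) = 33 /40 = 0.82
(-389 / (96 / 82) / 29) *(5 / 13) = -4.41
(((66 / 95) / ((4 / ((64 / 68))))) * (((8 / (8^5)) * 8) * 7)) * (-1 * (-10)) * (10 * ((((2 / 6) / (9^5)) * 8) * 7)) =2695 / 38145654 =0.00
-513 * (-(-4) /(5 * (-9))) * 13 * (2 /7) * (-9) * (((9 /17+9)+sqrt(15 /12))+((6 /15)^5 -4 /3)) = -23259373488 /1859375 -26676 * sqrt(5) /35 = -14213.51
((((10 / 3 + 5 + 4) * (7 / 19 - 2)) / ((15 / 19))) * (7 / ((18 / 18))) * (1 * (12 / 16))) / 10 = -8029 / 600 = -13.38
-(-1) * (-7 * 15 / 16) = -105 / 16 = -6.56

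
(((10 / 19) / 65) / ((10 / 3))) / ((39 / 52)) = 4 / 1235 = 0.00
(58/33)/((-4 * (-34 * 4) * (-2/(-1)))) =29/17952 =0.00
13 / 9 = 1.44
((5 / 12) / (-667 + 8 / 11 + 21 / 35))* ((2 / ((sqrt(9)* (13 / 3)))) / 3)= -275 / 8567208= -0.00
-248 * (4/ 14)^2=-992/ 49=-20.24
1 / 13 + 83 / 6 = 1085 / 78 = 13.91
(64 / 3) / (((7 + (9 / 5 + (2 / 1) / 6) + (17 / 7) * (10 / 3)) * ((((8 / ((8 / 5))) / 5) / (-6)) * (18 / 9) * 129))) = -2240 / 77787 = -0.03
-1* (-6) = 6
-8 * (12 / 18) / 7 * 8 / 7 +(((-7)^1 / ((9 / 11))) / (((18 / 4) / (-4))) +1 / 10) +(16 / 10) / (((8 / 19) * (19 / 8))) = 334753 / 39690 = 8.43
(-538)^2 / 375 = 289444 / 375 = 771.85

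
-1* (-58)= 58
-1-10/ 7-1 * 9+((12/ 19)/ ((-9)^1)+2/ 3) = -4322/ 399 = -10.83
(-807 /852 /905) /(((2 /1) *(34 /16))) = -269 /1092335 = -0.00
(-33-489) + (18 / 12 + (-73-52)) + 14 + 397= -469 / 2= -234.50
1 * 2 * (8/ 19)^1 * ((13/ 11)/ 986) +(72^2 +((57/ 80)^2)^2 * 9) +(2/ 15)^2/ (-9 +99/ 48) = 21866424435819206467/ 4216175124480000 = 5186.32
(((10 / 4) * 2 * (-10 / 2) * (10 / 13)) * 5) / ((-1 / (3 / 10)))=28.85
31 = 31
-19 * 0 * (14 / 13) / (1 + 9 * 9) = 0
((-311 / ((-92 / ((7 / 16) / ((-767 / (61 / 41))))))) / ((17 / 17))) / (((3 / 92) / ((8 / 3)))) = -132797 / 566046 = -0.23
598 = 598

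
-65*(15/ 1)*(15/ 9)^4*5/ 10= -203125/ 54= -3761.57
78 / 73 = 1.07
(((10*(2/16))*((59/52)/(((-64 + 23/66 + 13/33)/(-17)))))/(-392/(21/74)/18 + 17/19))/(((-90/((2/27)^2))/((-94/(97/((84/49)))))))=-19704938/38715372279675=-0.00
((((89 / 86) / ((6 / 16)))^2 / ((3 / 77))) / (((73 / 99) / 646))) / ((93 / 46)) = 84705.14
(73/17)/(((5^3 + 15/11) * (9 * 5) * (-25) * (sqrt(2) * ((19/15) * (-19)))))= 803 * sqrt(2)/1279564500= 0.00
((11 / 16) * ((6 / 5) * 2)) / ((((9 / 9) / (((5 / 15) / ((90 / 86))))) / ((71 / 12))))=33583 / 10800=3.11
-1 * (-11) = 11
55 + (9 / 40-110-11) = -2631 / 40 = -65.78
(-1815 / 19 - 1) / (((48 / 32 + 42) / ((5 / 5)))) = -3668 / 1653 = -2.22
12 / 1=12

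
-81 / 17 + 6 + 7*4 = 497 / 17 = 29.24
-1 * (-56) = 56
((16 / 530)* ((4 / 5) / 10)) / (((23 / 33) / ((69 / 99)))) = 16 / 6625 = 0.00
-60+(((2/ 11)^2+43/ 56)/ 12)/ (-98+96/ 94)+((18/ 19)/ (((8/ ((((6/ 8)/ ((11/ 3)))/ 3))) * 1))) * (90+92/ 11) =-138973048149/ 2347260608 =-59.21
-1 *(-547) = 547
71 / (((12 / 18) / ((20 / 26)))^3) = 239625 / 2197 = 109.07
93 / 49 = 1.90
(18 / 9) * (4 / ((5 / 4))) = 32 / 5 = 6.40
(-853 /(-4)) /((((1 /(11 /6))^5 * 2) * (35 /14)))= 137376503 /155520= 883.34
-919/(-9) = 919/9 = 102.11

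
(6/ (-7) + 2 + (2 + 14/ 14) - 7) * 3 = -60/ 7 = -8.57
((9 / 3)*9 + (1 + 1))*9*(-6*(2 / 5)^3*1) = -12528 / 125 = -100.22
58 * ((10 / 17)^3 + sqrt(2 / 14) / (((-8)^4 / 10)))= 145 * sqrt(7) / 7168 + 58000 / 4913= 11.86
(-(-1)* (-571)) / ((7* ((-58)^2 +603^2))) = -571 / 2568811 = -0.00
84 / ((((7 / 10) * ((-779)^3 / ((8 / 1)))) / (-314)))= 301440 / 472729139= 0.00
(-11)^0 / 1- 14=-13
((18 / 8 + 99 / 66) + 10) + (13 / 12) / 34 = 5623 / 408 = 13.78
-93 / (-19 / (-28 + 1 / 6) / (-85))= 11580.13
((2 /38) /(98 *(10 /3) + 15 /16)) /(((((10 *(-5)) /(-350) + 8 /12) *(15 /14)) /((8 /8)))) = 4704 /25395875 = 0.00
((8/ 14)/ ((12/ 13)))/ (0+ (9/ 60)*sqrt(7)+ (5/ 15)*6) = 10400/ 32277 -260*sqrt(7)/ 10759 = 0.26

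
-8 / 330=-4 / 165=-0.02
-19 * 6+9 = -105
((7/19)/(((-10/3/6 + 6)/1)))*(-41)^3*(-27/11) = 16747803/1463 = 11447.58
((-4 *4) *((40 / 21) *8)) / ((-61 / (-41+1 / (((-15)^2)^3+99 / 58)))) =-138684980485120 / 846300783069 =-163.87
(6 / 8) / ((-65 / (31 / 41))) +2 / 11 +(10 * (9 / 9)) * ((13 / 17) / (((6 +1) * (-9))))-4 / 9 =-16440491 / 41861820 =-0.39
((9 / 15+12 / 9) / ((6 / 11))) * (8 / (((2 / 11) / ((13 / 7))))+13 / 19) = 1165307 / 3990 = 292.06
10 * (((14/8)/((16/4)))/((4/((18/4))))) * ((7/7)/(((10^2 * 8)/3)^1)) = 189/10240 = 0.02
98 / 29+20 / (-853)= 3.36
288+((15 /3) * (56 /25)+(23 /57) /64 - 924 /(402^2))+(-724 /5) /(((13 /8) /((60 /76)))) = 81199251397 /354810560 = 228.85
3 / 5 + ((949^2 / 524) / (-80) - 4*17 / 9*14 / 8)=-12867521 / 377280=-34.11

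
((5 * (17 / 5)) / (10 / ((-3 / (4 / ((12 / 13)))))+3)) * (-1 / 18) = 17 / 206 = 0.08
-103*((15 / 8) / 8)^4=-5214375 / 16777216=-0.31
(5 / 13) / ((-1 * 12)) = -5 / 156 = -0.03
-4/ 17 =-0.24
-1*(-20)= 20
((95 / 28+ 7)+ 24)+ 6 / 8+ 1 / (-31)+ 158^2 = 5424807 / 217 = 24999.11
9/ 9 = 1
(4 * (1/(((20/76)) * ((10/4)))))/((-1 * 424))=-19/1325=-0.01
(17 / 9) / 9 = 17 / 81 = 0.21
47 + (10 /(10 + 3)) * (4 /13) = 7983 /169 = 47.24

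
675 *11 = 7425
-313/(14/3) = -939/14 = -67.07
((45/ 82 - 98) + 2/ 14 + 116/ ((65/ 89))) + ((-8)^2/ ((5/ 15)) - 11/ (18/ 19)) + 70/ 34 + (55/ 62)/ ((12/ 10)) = 86608189951/ 353922660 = 244.71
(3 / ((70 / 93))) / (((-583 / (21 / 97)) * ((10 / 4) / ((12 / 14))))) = -5022 / 9896425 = -0.00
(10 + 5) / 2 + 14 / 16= 67 / 8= 8.38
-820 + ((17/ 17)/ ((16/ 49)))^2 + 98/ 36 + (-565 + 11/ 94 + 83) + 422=-93970361/ 108288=-867.78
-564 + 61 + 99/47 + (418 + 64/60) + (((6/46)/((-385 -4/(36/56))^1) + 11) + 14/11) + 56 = -8512575464/628023165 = -13.55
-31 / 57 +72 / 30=1.86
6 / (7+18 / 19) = 114 / 151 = 0.75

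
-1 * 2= -2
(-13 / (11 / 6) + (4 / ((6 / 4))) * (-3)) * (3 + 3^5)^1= -40836 / 11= -3712.36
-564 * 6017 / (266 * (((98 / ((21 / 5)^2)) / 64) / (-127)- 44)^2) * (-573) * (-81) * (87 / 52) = -2291503048676438294016 / 4478228571640369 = -511698.55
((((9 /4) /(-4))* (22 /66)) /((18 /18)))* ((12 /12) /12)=-1 /64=-0.02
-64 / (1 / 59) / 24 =-472 / 3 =-157.33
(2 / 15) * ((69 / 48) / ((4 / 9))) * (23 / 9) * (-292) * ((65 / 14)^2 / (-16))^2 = -137867517125 / 236027904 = -584.12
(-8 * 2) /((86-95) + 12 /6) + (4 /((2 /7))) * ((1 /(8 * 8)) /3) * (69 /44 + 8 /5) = 372073 /147840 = 2.52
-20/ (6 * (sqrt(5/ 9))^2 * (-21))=2/ 7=0.29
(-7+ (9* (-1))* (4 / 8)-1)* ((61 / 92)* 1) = -1525 / 184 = -8.29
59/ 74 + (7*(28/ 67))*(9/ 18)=11205/ 4958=2.26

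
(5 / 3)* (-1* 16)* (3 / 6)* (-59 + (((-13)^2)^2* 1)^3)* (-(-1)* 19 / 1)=-17706544693040720 / 3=-5902181564346906.67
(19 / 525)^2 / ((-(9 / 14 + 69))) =-722 / 38390625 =-0.00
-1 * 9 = -9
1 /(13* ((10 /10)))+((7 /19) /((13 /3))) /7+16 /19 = 230 /247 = 0.93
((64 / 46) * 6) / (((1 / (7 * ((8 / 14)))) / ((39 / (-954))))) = -1664 / 1219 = -1.37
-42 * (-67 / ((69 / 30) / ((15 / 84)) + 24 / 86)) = 213.84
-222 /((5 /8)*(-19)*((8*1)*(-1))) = -222 /95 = -2.34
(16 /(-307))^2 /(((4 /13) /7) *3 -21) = -23296 /178978851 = -0.00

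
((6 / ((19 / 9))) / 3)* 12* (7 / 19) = 1512 / 361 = 4.19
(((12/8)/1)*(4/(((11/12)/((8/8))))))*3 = 216/11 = 19.64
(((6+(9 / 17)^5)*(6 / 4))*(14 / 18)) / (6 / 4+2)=2859397 / 1419857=2.01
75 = 75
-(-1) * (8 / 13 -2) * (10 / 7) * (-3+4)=-180 / 91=-1.98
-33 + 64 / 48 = -95 / 3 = -31.67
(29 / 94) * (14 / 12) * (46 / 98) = 667 / 3948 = 0.17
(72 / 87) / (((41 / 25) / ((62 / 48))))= 775 / 1189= 0.65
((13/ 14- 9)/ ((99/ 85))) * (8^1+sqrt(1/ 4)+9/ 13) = -2295595/ 36036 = -63.70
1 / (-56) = -1 / 56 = -0.02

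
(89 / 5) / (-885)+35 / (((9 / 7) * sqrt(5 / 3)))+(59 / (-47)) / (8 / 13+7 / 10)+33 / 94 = -14779937 / 23709150+49 * sqrt(15) / 9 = 20.46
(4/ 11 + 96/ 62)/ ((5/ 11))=652/ 155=4.21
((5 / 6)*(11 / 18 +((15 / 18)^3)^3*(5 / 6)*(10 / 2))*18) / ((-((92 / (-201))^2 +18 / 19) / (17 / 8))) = -621879926635595 / 15909931892736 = -39.09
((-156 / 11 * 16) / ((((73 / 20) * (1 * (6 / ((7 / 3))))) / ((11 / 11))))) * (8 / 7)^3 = -4259840 / 118041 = -36.09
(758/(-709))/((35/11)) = -8338/24815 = -0.34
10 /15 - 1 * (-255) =767 /3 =255.67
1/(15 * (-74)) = -1/1110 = -0.00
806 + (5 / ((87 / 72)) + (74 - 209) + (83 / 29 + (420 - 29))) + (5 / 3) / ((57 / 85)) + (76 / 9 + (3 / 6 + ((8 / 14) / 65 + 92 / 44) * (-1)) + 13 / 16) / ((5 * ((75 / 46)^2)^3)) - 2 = 814602488752123077406 / 761619012451171875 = 1069.57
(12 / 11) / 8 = 0.14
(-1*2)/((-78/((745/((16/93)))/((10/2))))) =4619/208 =22.21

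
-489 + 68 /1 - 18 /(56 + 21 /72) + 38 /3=-1656271 /4053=-408.65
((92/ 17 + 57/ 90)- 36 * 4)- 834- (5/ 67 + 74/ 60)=-5542732/ 5695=-973.26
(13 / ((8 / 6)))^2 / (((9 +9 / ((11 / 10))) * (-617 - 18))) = -1859 / 213360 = -0.01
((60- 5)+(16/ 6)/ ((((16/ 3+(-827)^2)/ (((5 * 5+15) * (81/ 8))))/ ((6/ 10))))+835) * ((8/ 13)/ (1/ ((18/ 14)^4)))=95848683955632/ 64042927039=1496.63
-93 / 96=-31 / 32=-0.97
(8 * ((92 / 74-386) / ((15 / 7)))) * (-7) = 5580512 / 555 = 10054.98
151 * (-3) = -453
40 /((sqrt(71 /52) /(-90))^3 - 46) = -137493735275520000000 /158117795566847642089 + 215317440000 * sqrt(923) /158117795566847642089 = -0.87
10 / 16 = 5 / 8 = 0.62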